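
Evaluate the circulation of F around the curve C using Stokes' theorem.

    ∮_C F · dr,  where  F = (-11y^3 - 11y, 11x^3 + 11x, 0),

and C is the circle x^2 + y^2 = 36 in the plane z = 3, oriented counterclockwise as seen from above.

Let S be the flat disk x^2 + y^2 ≤ 36 in the plane z = 3, with upward unit normal n̂ = ẑ. By Stokes' theorem,

    ∮_C F · dr = ∬_S (∇ × F) · n̂ dS = ∬_D (curl F)_z dA,

where D is the disk x^2 + y^2 ≤ 36.

Compute the curl of F = (-11y^3 - 11y, 11x^3 + 11x, 0):
    (∇ × F)_x = ∂F_z/∂y - ∂F_y/∂z = 0,
    (∇ × F)_y = ∂F_x/∂z - ∂F_z/∂x = 0,
    (∇ × F)_z = ∂F_y/∂x - ∂F_x/∂y = 33x^2 + 33y^2 + 22.

On z = 3, (curl F)_z = 33x^2 + 33y^2 + 22.

Convert to polar (x = r cos θ, y = r sin θ, dA = r dr dθ); the integrand becomes 33r^2 + 22, so

    ∬_D (curl F)_z dA = ∫_0^{2π} ∫_0^{6} (33r^2 + 22) · r dr dθ.

Inner (r from 0 to 6): 11088.
Outer (θ from 0 to 2π): 22176π.

Therefore ∮_C F · dr = 22176π.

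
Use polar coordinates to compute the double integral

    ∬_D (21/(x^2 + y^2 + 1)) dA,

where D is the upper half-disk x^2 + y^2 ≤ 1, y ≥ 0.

The region D is 0 ≤ r ≤ 1, 0 ≤ θ ≤ π in polar coordinates, where x = r cos(θ), y = r sin(θ), and dA = r dr dθ.

Under the substitution, the integrand becomes 21/(r^2 + 1), so

    ∬_D (21/(x^2 + y^2 + 1)) dA = ∫_{0}^{π} ∫_{0}^{1} (21/(r^2 + 1)) · r dr dθ.

Inner integral (in r): ∫_{0}^{1} (21/(r^2 + 1)) · r dr = 21log(2)/2.

Outer integral (in θ): ∫_{0}^{π} (21log(2)/2) dθ = 21π log(2)/2.

Therefore ∬_D (21/(x^2 + y^2 + 1)) dA = 21π log(2)/2.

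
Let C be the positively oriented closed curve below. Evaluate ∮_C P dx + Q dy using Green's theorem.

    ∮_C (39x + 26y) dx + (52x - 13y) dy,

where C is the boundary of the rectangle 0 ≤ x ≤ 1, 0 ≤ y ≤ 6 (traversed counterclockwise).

Green's theorem converts the closed line integral into a double integral over the enclosed region D:

    ∮_C P dx + Q dy = ∬_D (∂Q/∂x - ∂P/∂y) dA.

Here P = 39x + 26y, Q = 52x - 13y, so

    ∂Q/∂x = 52,    ∂P/∂y = 26,
    ∂Q/∂x - ∂P/∂y = 26.

D is the region 0 ≤ x ≤ 1, 0 ≤ y ≤ 6. Evaluating the double integral:

    ∬_D (26) dA = ∫_0^{1} ∫_0^{6} (26) dy dx.

Inner (y from 0 to 6): 156.
Outer (x from 0 to 1): 156.

Therefore ∮_C P dx + Q dy = 156.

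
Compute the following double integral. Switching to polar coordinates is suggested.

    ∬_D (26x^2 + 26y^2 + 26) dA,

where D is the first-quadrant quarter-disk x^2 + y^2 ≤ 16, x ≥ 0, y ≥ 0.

The region D is 0 ≤ r ≤ 4, 0 ≤ θ ≤ π/2 in polar coordinates, where x = r cos(θ), y = r sin(θ), and dA = r dr dθ.

Under the substitution, the integrand becomes 26r^2 + 26, so

    ∬_D (26x^2 + 26y^2 + 26) dA = ∫_{0}^{π/2} ∫_{0}^{4} (26r^2 + 26) · r dr dθ.

Inner integral (in r): ∫_{0}^{4} (26r^2 + 26) · r dr = 1872.

Outer integral (in θ): ∫_{0}^{π/2} (1872) dθ = 936π.

Therefore ∬_D (26x^2 + 26y^2 + 26) dA = 936π.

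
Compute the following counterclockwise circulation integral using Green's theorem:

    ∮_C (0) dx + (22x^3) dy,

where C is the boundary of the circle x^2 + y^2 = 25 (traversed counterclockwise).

Green's theorem converts the closed line integral into a double integral over the enclosed region D:

    ∮_C P dx + Q dy = ∬_D (∂Q/∂x - ∂P/∂y) dA.

Here P = 0, Q = 22x^3, so

    ∂Q/∂x = 66x^2,    ∂P/∂y = 0,
    ∂Q/∂x - ∂P/∂y = 66x^2.

D is the region x^2 + y^2 ≤ 25. Evaluating the double integral:

In polar coordinates (x = r cos θ, y = r sin θ, dA = r dr dθ) the integrand becomes 66r^2cos(θ)^2, so

    ∬_D (66x^2) dA = ∫_0^{2π} ∫_0^{5} (66r^2cos(θ)^2) · r dr dθ.

Inner (r from 0 to 5): 20625cos(θ)^2/2.
Outer (θ from 0 to 2π): 20625π/2.

Therefore ∮_C P dx + Q dy = 20625π/2.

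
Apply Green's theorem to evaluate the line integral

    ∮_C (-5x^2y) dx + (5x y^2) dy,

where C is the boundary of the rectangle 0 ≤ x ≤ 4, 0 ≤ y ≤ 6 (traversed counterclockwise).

Green's theorem converts the closed line integral into a double integral over the enclosed region D:

    ∮_C P dx + Q dy = ∬_D (∂Q/∂x - ∂P/∂y) dA.

Here P = -5x^2y, Q = 5x y^2, so

    ∂Q/∂x = 5y^2,    ∂P/∂y = -5x^2,
    ∂Q/∂x - ∂P/∂y = 5x^2 + 5y^2.

D is the region 0 ≤ x ≤ 4, 0 ≤ y ≤ 6. Evaluating the double integral:

    ∬_D (5x^2 + 5y^2) dA = ∫_0^{4} ∫_0^{6} (5x^2 + 5y^2) dy dx.

Inner (y from 0 to 6): 30x^2 + 360.
Outer (x from 0 to 4): 2080.

Therefore ∮_C P dx + Q dy = 2080.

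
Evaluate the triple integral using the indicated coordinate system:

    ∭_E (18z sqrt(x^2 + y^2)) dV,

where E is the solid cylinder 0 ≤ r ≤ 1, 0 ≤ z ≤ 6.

In cylindrical coordinates, x = r cos(θ), y = r sin(θ), z = z, and dV = r dr dθ dz.

The integrand becomes 18r z, so

    ∭_E (18z sqrt(x^2 + y^2)) dV = ∫_{0}^{2π} ∫_{0}^{1} ∫_{0}^{6} (18r z) · r dz dr dθ.

Inner (z): 324r^2.
Middle (r from 0 to 1): 108.
Outer (θ): 216π.

Therefore the triple integral equals 216π.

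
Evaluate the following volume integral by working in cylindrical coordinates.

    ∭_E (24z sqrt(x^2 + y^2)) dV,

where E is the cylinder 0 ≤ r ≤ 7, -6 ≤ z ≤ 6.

In cylindrical coordinates, x = r cos(θ), y = r sin(θ), z = z, and dV = r dr dθ dz.

The integrand becomes 24r z, so

    ∭_E (24z sqrt(x^2 + y^2)) dV = ∫_{0}^{2π} ∫_{0}^{7} ∫_{-6}^{6} (24r z) · r dz dr dθ.

Inner (z): 0.
Middle (r from 0 to 7): 0.
Outer (θ): 0.

Therefore the triple integral equals 0.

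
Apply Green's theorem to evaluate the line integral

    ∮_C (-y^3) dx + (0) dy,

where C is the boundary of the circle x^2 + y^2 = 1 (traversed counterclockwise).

Green's theorem converts the closed line integral into a double integral over the enclosed region D:

    ∮_C P dx + Q dy = ∬_D (∂Q/∂x - ∂P/∂y) dA.

Here P = -y^3, Q = 0, so

    ∂Q/∂x = 0,    ∂P/∂y = -3y^2,
    ∂Q/∂x - ∂P/∂y = 3y^2.

D is the region x^2 + y^2 ≤ 1. Evaluating the double integral:

In polar coordinates (x = r cos θ, y = r sin θ, dA = r dr dθ) the integrand becomes 3r^2sin(θ)^2, so

    ∬_D (3y^2) dA = ∫_0^{2π} ∫_0^{1} (3r^2sin(θ)^2) · r dr dθ.

Inner (r from 0 to 1): 3sin(θ)^2/4.
Outer (θ from 0 to 2π): 3π/4.

Therefore ∮_C P dx + Q dy = 3π/4.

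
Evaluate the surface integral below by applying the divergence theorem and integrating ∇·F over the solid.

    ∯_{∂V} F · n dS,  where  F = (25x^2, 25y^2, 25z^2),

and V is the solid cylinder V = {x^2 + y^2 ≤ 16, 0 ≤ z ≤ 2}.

By the divergence theorem,

    ∯_{∂V} F · n dS = ∭_V (∇ · F) dV.

Compute the divergence:
    ∇ · F = ∂F_x/∂x + ∂F_y/∂y + ∂F_z/∂z = 50x + 50y + 50z.

In cylindrical coordinates, x = r cos(θ), y = r sin(θ), z = z, dV = r dr dθ dz, with 0 ≤ r ≤ 4, 0 ≤ θ ≤ 2π, 0 ≤ z ≤ 2.

The integrand, after substitution and multiplying by the volume element, becomes (50sqrt(2)r sin(θ + π/4) + 50z) · r, so

    ∭_V (∇·F) dV = ∫_0^{2π} ∫_0^{4} ∫_0^{2} (50sqrt(2)r sin(θ + π/4) + 50z) · r dz dr dθ.

Inner (z from 0 to 2): 100r (sqrt(2)r sin(θ + π/4) + 1).
Middle (r from 0 to 4): 6400sqrt(2)sin(θ + π/4)/3 + 800.
Outer (θ from 0 to 2π): 1600π.

Therefore ∯_{∂V} F · n dS = 1600π.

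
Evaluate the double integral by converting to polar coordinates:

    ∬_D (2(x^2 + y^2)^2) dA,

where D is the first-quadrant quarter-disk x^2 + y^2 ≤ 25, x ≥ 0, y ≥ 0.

The region D is 0 ≤ r ≤ 5, 0 ≤ θ ≤ π/2 in polar coordinates, where x = r cos(θ), y = r sin(θ), and dA = r dr dθ.

Under the substitution, the integrand becomes 2r^4, so

    ∬_D (2(x^2 + y^2)^2) dA = ∫_{0}^{π/2} ∫_{0}^{5} (2r^4) · r dr dθ.

Inner integral (in r): ∫_{0}^{5} (2r^4) · r dr = 15625/3.

Outer integral (in θ): ∫_{0}^{π/2} (15625/3) dθ = 15625π/6.

Therefore ∬_D (2(x^2 + y^2)^2) dA = 15625π/6.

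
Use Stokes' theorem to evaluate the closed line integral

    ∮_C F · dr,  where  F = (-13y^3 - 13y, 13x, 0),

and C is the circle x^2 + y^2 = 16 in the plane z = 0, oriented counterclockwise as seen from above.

Let S be the flat disk x^2 + y^2 ≤ 16 in the plane z = 0, with upward unit normal n̂ = ẑ. By Stokes' theorem,

    ∮_C F · dr = ∬_S (∇ × F) · n̂ dS = ∬_D (curl F)_z dA,

where D is the disk x^2 + y^2 ≤ 16.

Compute the curl of F = (-13y^3 - 13y, 13x, 0):
    (∇ × F)_x = ∂F_z/∂y - ∂F_y/∂z = 0,
    (∇ × F)_y = ∂F_x/∂z - ∂F_z/∂x = 0,
    (∇ × F)_z = ∂F_y/∂x - ∂F_x/∂y = 39y^2 + 26.

On z = 0, (curl F)_z = 39y^2 + 26.

Convert to polar (x = r cos θ, y = r sin θ, dA = r dr dθ); the integrand becomes 39r^2sin(θ)^2 + 26, so

    ∬_D (curl F)_z dA = ∫_0^{2π} ∫_0^{4} (39r^2sin(θ)^2 + 26) · r dr dθ.

Inner (r from 0 to 4): 2496sin(θ)^2 + 208.
Outer (θ from 0 to 2π): 2912π.

Therefore ∮_C F · dr = 2912π.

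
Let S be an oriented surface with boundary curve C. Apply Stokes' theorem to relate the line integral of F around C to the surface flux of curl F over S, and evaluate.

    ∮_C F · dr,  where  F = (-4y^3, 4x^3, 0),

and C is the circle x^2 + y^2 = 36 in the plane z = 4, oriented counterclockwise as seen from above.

Let S be the flat disk x^2 + y^2 ≤ 36 in the plane z = 4, with upward unit normal n̂ = ẑ. By Stokes' theorem,

    ∮_C F · dr = ∬_S (∇ × F) · n̂ dS = ∬_D (curl F)_z dA,

where D is the disk x^2 + y^2 ≤ 36.

Compute the curl of F = (-4y^3, 4x^3, 0):
    (∇ × F)_x = ∂F_z/∂y - ∂F_y/∂z = 0,
    (∇ × F)_y = ∂F_x/∂z - ∂F_z/∂x = 0,
    (∇ × F)_z = ∂F_y/∂x - ∂F_x/∂y = 12x^2 + 12y^2.

On z = 4, (curl F)_z = 12x^2 + 12y^2.

Convert to polar (x = r cos θ, y = r sin θ, dA = r dr dθ); the integrand becomes 12r^2, so

    ∬_D (curl F)_z dA = ∫_0^{2π} ∫_0^{6} (12r^2) · r dr dθ.

Inner (r from 0 to 6): 3888.
Outer (θ from 0 to 2π): 7776π.

Therefore ∮_C F · dr = 7776π.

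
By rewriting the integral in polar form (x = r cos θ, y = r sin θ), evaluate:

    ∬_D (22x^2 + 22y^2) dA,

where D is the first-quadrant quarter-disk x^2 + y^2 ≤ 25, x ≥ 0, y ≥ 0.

The region D is 0 ≤ r ≤ 5, 0 ≤ θ ≤ π/2 in polar coordinates, where x = r cos(θ), y = r sin(θ), and dA = r dr dθ.

Under the substitution, the integrand becomes 22r^2, so

    ∬_D (22x^2 + 22y^2) dA = ∫_{0}^{π/2} ∫_{0}^{5} (22r^2) · r dr dθ.

Inner integral (in r): ∫_{0}^{5} (22r^2) · r dr = 6875/2.

Outer integral (in θ): ∫_{0}^{π/2} (6875/2) dθ = 6875π/4.

Therefore ∬_D (22x^2 + 22y^2) dA = 6875π/4.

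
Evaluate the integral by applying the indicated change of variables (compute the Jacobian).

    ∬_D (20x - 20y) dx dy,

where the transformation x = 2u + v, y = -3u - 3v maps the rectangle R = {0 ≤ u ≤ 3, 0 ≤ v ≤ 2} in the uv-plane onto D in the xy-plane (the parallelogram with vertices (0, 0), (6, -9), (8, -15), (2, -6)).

Compute the Jacobian determinant of (x, y) with respect to (u, v):

    ∂(x,y)/∂(u,v) = | 2  1 | = (2)(-3) - (1)(-3) = -3.
                   | -3  -3 |

Its absolute value is |J| = 3 (the area scaling factor).

Substituting x = 2u + v, y = -3u - 3v into the integrand,

    20x - 20y → 100u + 80v,

so the integral becomes

    ∬_R (100u + 80v) · |J| du dv = ∫_0^3 ∫_0^2 (300u + 240v) dv du.

Inner (v): 600u + 480.
Outer (u): 4140.

Therefore ∬_D (20x - 20y) dx dy = 4140.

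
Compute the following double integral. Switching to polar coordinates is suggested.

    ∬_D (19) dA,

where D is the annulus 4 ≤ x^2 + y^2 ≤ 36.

The region D is 2 ≤ r ≤ 6, 0 ≤ θ ≤ 2π in polar coordinates, where x = r cos(θ), y = r sin(θ), and dA = r dr dθ.

Under the substitution, the integrand becomes 19, so

    ∬_D (19) dA = ∫_{0}^{2π} ∫_{2}^{6} (19) · r dr dθ.

Inner integral (in r): ∫_{2}^{6} (19) · r dr = 304.

Outer integral (in θ): ∫_{0}^{2π} (304) dθ = 608π.

Therefore ∬_D (19) dA = 608π.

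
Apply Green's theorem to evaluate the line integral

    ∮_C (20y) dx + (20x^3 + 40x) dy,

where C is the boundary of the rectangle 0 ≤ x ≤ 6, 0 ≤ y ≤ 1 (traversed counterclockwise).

Green's theorem converts the closed line integral into a double integral over the enclosed region D:

    ∮_C P dx + Q dy = ∬_D (∂Q/∂x - ∂P/∂y) dA.

Here P = 20y, Q = 20x^3 + 40x, so

    ∂Q/∂x = 60x^2 + 40,    ∂P/∂y = 20,
    ∂Q/∂x - ∂P/∂y = 60x^2 + 20.

D is the region 0 ≤ x ≤ 6, 0 ≤ y ≤ 1. Evaluating the double integral:

    ∬_D (60x^2 + 20) dA = ∫_0^{6} ∫_0^{1} (60x^2 + 20) dy dx.

Inner (y from 0 to 1): 60x^2 + 20.
Outer (x from 0 to 6): 4440.

Therefore ∮_C P dx + Q dy = 4440.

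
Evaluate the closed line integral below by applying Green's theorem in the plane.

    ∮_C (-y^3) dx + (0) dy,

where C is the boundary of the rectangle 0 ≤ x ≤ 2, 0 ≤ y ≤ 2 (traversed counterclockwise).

Green's theorem converts the closed line integral into a double integral over the enclosed region D:

    ∮_C P dx + Q dy = ∬_D (∂Q/∂x - ∂P/∂y) dA.

Here P = -y^3, Q = 0, so

    ∂Q/∂x = 0,    ∂P/∂y = -3y^2,
    ∂Q/∂x - ∂P/∂y = 3y^2.

D is the region 0 ≤ x ≤ 2, 0 ≤ y ≤ 2. Evaluating the double integral:

    ∬_D (3y^2) dA = ∫_0^{2} ∫_0^{2} (3y^2) dy dx.

Inner (y from 0 to 2): 8.
Outer (x from 0 to 2): 16.

Therefore ∮_C P dx + Q dy = 16.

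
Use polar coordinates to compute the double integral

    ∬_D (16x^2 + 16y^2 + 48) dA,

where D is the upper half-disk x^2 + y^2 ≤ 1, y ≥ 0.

The region D is 0 ≤ r ≤ 1, 0 ≤ θ ≤ π in polar coordinates, where x = r cos(θ), y = r sin(θ), and dA = r dr dθ.

Under the substitution, the integrand becomes 16r^2 + 48, so

    ∬_D (16x^2 + 16y^2 + 48) dA = ∫_{0}^{π} ∫_{0}^{1} (16r^2 + 48) · r dr dθ.

Inner integral (in r): ∫_{0}^{1} (16r^2 + 48) · r dr = 28.

Outer integral (in θ): ∫_{0}^{π} (28) dθ = 28π.

Therefore ∬_D (16x^2 + 16y^2 + 48) dA = 28π.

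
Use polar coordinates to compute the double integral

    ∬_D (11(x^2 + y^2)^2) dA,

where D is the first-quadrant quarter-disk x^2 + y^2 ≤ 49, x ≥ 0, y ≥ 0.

The region D is 0 ≤ r ≤ 7, 0 ≤ θ ≤ π/2 in polar coordinates, where x = r cos(θ), y = r sin(θ), and dA = r dr dθ.

Under the substitution, the integrand becomes 11r^4, so

    ∬_D (11(x^2 + y^2)^2) dA = ∫_{0}^{π/2} ∫_{0}^{7} (11r^4) · r dr dθ.

Inner integral (in r): ∫_{0}^{7} (11r^4) · r dr = 1294139/6.

Outer integral (in θ): ∫_{0}^{π/2} (1294139/6) dθ = 1294139π/12.

Therefore ∬_D (11(x^2 + y^2)^2) dA = 1294139π/12.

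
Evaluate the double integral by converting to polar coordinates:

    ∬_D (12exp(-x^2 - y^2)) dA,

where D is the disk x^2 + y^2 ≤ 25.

The region D is 0 ≤ r ≤ 5, 0 ≤ θ ≤ 2π in polar coordinates, where x = r cos(θ), y = r sin(θ), and dA = r dr dθ.

Under the substitution, the integrand becomes 12exp(-r^2), so

    ∬_D (12exp(-x^2 - y^2)) dA = ∫_{0}^{2π} ∫_{0}^{5} (12exp(-r^2)) · r dr dθ.

Inner integral (in r): ∫_{0}^{5} (12exp(-r^2)) · r dr = 6 - 6exp(-25).

Outer integral (in θ): ∫_{0}^{2π} (6 - 6exp(-25)) dθ = -12π exp(-25) + 12π.

Therefore ∬_D (12exp(-x^2 - y^2)) dA = -12π exp(-25) + 12π.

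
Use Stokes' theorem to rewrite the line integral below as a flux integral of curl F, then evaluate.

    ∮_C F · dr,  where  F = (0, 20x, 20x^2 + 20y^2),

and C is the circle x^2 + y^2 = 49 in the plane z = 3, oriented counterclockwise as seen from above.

Let S be the flat disk x^2 + y^2 ≤ 49 in the plane z = 3, with upward unit normal n̂ = ẑ. By Stokes' theorem,

    ∮_C F · dr = ∬_S (∇ × F) · n̂ dS = ∬_D (curl F)_z dA,

where D is the disk x^2 + y^2 ≤ 49.

Compute the curl of F = (0, 20x, 20x^2 + 20y^2):
    (∇ × F)_x = ∂F_z/∂y - ∂F_y/∂z = 40y,
    (∇ × F)_y = ∂F_x/∂z - ∂F_z/∂x = -40x,
    (∇ × F)_z = ∂F_y/∂x - ∂F_x/∂y = 20.

On z = 3, (curl F)_z = 20.

Convert to polar (x = r cos θ, y = r sin θ, dA = r dr dθ); the integrand becomes 20, so

    ∬_D (curl F)_z dA = ∫_0^{2π} ∫_0^{7} (20) · r dr dθ.

Inner (r from 0 to 7): 490.
Outer (θ from 0 to 2π): 980π.

Therefore ∮_C F · dr = 980π.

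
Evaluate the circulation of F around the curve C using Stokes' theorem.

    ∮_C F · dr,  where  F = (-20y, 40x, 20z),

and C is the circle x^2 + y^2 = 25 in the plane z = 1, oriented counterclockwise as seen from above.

Let S be the flat disk x^2 + y^2 ≤ 25 in the plane z = 1, with upward unit normal n̂ = ẑ. By Stokes' theorem,

    ∮_C F · dr = ∬_S (∇ × F) · n̂ dS = ∬_D (curl F)_z dA,

where D is the disk x^2 + y^2 ≤ 25.

Compute the curl of F = (-20y, 40x, 20z):
    (∇ × F)_x = ∂F_z/∂y - ∂F_y/∂z = 0,
    (∇ × F)_y = ∂F_x/∂z - ∂F_z/∂x = 0,
    (∇ × F)_z = ∂F_y/∂x - ∂F_x/∂y = 60.

On z = 1, (curl F)_z = 60.

Convert to polar (x = r cos θ, y = r sin θ, dA = r dr dθ); the integrand becomes 60, so

    ∬_D (curl F)_z dA = ∫_0^{2π} ∫_0^{5} (60) · r dr dθ.

Inner (r from 0 to 5): 750.
Outer (θ from 0 to 2π): 1500π.

Therefore ∮_C F · dr = 1500π.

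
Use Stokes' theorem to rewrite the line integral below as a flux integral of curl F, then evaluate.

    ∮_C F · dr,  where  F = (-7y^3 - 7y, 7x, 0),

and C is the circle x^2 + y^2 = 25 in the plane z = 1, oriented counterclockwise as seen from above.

Let S be the flat disk x^2 + y^2 ≤ 25 in the plane z = 1, with upward unit normal n̂ = ẑ. By Stokes' theorem,

    ∮_C F · dr = ∬_S (∇ × F) · n̂ dS = ∬_D (curl F)_z dA,

where D is the disk x^2 + y^2 ≤ 25.

Compute the curl of F = (-7y^3 - 7y, 7x, 0):
    (∇ × F)_x = ∂F_z/∂y - ∂F_y/∂z = 0,
    (∇ × F)_y = ∂F_x/∂z - ∂F_z/∂x = 0,
    (∇ × F)_z = ∂F_y/∂x - ∂F_x/∂y = 21y^2 + 14.

On z = 1, (curl F)_z = 21y^2 + 14.

Convert to polar (x = r cos θ, y = r sin θ, dA = r dr dθ); the integrand becomes 21r^2sin(θ)^2 + 14, so

    ∬_D (curl F)_z dA = ∫_0^{2π} ∫_0^{5} (21r^2sin(θ)^2 + 14) · r dr dθ.

Inner (r from 0 to 5): 13125sin(θ)^2/4 + 175.
Outer (θ from 0 to 2π): 14525π/4.

Therefore ∮_C F · dr = 14525π/4.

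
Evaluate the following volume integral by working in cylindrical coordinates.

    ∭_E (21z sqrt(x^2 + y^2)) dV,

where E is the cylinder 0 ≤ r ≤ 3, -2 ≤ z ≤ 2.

In cylindrical coordinates, x = r cos(θ), y = r sin(θ), z = z, and dV = r dr dθ dz.

The integrand becomes 21r z, so

    ∭_E (21z sqrt(x^2 + y^2)) dV = ∫_{0}^{2π} ∫_{0}^{3} ∫_{-2}^{2} (21r z) · r dz dr dθ.

Inner (z): 0.
Middle (r from 0 to 3): 0.
Outer (θ): 0.

Therefore the triple integral equals 0.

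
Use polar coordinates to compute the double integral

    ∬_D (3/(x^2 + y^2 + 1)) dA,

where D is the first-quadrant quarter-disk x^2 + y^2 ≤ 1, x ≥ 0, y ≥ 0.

The region D is 0 ≤ r ≤ 1, 0 ≤ θ ≤ π/2 in polar coordinates, where x = r cos(θ), y = r sin(θ), and dA = r dr dθ.

Under the substitution, the integrand becomes 3/(r^2 + 1), so

    ∬_D (3/(x^2 + y^2 + 1)) dA = ∫_{0}^{π/2} ∫_{0}^{1} (3/(r^2 + 1)) · r dr dθ.

Inner integral (in r): ∫_{0}^{1} (3/(r^2 + 1)) · r dr = 3log(2)/2.

Outer integral (in θ): ∫_{0}^{π/2} (3log(2)/2) dθ = 3π log(2)/4.

Therefore ∬_D (3/(x^2 + y^2 + 1)) dA = 3π log(2)/4.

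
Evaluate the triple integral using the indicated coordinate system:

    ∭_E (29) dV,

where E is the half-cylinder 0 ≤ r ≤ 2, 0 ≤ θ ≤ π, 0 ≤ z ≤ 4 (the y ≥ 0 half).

In cylindrical coordinates, x = r cos(θ), y = r sin(θ), z = z, and dV = r dr dθ dz.

The integrand becomes 29, so

    ∭_E (29) dV = ∫_{0}^{π} ∫_{0}^{2} ∫_{0}^{4} (29) · r dz dr dθ.

Inner (z): 116r.
Middle (r from 0 to 2): 232.
Outer (θ): 232π.

Therefore the triple integral equals 232π.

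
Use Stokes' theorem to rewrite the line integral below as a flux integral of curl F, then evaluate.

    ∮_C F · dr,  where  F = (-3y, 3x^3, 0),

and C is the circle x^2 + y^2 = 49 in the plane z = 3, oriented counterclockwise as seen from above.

Let S be the flat disk x^2 + y^2 ≤ 49 in the plane z = 3, with upward unit normal n̂ = ẑ. By Stokes' theorem,

    ∮_C F · dr = ∬_S (∇ × F) · n̂ dS = ∬_D (curl F)_z dA,

where D is the disk x^2 + y^2 ≤ 49.

Compute the curl of F = (-3y, 3x^3, 0):
    (∇ × F)_x = ∂F_z/∂y - ∂F_y/∂z = 0,
    (∇ × F)_y = ∂F_x/∂z - ∂F_z/∂x = 0,
    (∇ × F)_z = ∂F_y/∂x - ∂F_x/∂y = 9x^2 + 3.

On z = 3, (curl F)_z = 9x^2 + 3.

Convert to polar (x = r cos θ, y = r sin θ, dA = r dr dθ); the integrand becomes 9r^2cos(θ)^2 + 3, so

    ∬_D (curl F)_z dA = ∫_0^{2π} ∫_0^{7} (9r^2cos(θ)^2 + 3) · r dr dθ.

Inner (r from 0 to 7): 21609cos(θ)^2/4 + 147/2.
Outer (θ from 0 to 2π): 22197π/4.

Therefore ∮_C F · dr = 22197π/4.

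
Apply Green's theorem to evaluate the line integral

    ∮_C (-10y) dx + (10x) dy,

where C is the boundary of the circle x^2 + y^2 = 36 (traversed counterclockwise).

Green's theorem converts the closed line integral into a double integral over the enclosed region D:

    ∮_C P dx + Q dy = ∬_D (∂Q/∂x - ∂P/∂y) dA.

Here P = -10y, Q = 10x, so

    ∂Q/∂x = 10,    ∂P/∂y = -10,
    ∂Q/∂x - ∂P/∂y = 20.

D is the region x^2 + y^2 ≤ 36. Evaluating the double integral:

In polar coordinates (x = r cos θ, y = r sin θ, dA = r dr dθ) the integrand becomes 20, so

    ∬_D (20) dA = ∫_0^{2π} ∫_0^{6} (20) · r dr dθ.

Inner (r from 0 to 6): 360.
Outer (θ from 0 to 2π): 720π.

Therefore ∮_C P dx + Q dy = 720π.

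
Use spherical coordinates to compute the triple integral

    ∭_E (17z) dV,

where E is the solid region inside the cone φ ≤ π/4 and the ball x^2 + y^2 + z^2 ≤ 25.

In spherical coordinates, x = ρ sin(φ) cos(θ), y = ρ sin(φ) sin(θ), z = ρ cos(φ), and dV = ρ^2 sin(φ) dρ dφ dθ.

The integrand becomes 17ρ cos(φ), so

    ∭_E (17z) dV = ∫_{0}^{2π} ∫_{0}^{π/4} ∫_{0}^{5} (17ρ cos(φ)) · ρ^2 sin(φ) dρ dφ dθ.

Inner (ρ): 10625sin(2φ)/8.
Middle (φ): 10625/16.
Outer (θ): 10625π/8.

Therefore the triple integral equals 10625π/8.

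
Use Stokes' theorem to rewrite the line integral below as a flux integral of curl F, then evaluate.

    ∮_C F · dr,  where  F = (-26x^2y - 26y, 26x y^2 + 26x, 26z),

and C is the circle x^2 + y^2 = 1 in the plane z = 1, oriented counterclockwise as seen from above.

Let S be the flat disk x^2 + y^2 ≤ 1 in the plane z = 1, with upward unit normal n̂ = ẑ. By Stokes' theorem,

    ∮_C F · dr = ∬_S (∇ × F) · n̂ dS = ∬_D (curl F)_z dA,

where D is the disk x^2 + y^2 ≤ 1.

Compute the curl of F = (-26x^2y - 26y, 26x y^2 + 26x, 26z):
    (∇ × F)_x = ∂F_z/∂y - ∂F_y/∂z = 0,
    (∇ × F)_y = ∂F_x/∂z - ∂F_z/∂x = 0,
    (∇ × F)_z = ∂F_y/∂x - ∂F_x/∂y = 26x^2 + 26y^2 + 52.

On z = 1, (curl F)_z = 26x^2 + 26y^2 + 52.

Convert to polar (x = r cos θ, y = r sin θ, dA = r dr dθ); the integrand becomes 26r^2 + 52, so

    ∬_D (curl F)_z dA = ∫_0^{2π} ∫_0^{1} (26r^2 + 52) · r dr dθ.

Inner (r from 0 to 1): 65/2.
Outer (θ from 0 to 2π): 65π.

Therefore ∮_C F · dr = 65π.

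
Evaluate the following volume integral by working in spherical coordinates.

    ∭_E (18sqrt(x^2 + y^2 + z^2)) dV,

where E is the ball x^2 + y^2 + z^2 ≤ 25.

In spherical coordinates, x = ρ sin(φ) cos(θ), y = ρ sin(φ) sin(θ), z = ρ cos(φ), and dV = ρ^2 sin(φ) dρ dφ dθ.

The integrand becomes 18ρ, so

    ∭_E (18sqrt(x^2 + y^2 + z^2)) dV = ∫_{0}^{2π} ∫_{0}^{π} ∫_{0}^{5} (18ρ) · ρ^2 sin(φ) dρ dφ dθ.

Inner (ρ): 5625sin(φ)/2.
Middle (φ): 5625.
Outer (θ): 11250π.

Therefore the triple integral equals 11250π.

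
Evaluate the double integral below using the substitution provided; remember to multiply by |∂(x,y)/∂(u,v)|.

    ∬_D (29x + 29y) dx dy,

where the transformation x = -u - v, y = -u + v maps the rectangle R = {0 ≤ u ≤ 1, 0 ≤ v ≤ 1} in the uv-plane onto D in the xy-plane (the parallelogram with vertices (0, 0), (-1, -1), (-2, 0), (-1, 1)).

Compute the Jacobian determinant of (x, y) with respect to (u, v):

    ∂(x,y)/∂(u,v) = | -1  -1 | = (-1)(1) - (-1)(-1) = -2.
                   | -1  1 |

Its absolute value is |J| = 2 (the area scaling factor).

Substituting x = -u - v, y = -u + v into the integrand,

    29x + 29y → -58u,

so the integral becomes

    ∬_R (-58u) · |J| du dv = ∫_0^1 ∫_0^1 (-116u) dv du.

Inner (v): -116u.
Outer (u): -58.

Therefore ∬_D (29x + 29y) dx dy = -58.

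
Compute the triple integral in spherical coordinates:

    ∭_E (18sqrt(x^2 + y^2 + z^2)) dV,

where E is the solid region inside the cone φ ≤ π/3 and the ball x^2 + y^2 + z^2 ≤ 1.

In spherical coordinates, x = ρ sin(φ) cos(θ), y = ρ sin(φ) sin(θ), z = ρ cos(φ), and dV = ρ^2 sin(φ) dρ dφ dθ.

The integrand becomes 18ρ, so

    ∭_E (18sqrt(x^2 + y^2 + z^2)) dV = ∫_{0}^{2π} ∫_{0}^{π/3} ∫_{0}^{1} (18ρ) · ρ^2 sin(φ) dρ dφ dθ.

Inner (ρ): 9sin(φ)/2.
Middle (φ): 9/4.
Outer (θ): 9π/2.

Therefore the triple integral equals 9π/2.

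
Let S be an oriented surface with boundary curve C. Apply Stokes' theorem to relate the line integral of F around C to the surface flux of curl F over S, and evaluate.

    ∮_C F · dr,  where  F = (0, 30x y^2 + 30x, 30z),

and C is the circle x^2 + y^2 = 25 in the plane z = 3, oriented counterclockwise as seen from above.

Let S be the flat disk x^2 + y^2 ≤ 25 in the plane z = 3, with upward unit normal n̂ = ẑ. By Stokes' theorem,

    ∮_C F · dr = ∬_S (∇ × F) · n̂ dS = ∬_D (curl F)_z dA,

where D is the disk x^2 + y^2 ≤ 25.

Compute the curl of F = (0, 30x y^2 + 30x, 30z):
    (∇ × F)_x = ∂F_z/∂y - ∂F_y/∂z = 0,
    (∇ × F)_y = ∂F_x/∂z - ∂F_z/∂x = 0,
    (∇ × F)_z = ∂F_y/∂x - ∂F_x/∂y = 30y^2 + 30.

On z = 3, (curl F)_z = 30y^2 + 30.

Convert to polar (x = r cos θ, y = r sin θ, dA = r dr dθ); the integrand becomes 30r^2sin(θ)^2 + 30, so

    ∬_D (curl F)_z dA = ∫_0^{2π} ∫_0^{5} (30r^2sin(θ)^2 + 30) · r dr dθ.

Inner (r from 0 to 5): 9375sin(θ)^2/2 + 375.
Outer (θ from 0 to 2π): 10875π/2.

Therefore ∮_C F · dr = 10875π/2.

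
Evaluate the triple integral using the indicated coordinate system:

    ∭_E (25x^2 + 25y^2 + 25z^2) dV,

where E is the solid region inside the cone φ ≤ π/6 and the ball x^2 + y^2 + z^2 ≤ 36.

In spherical coordinates, x = ρ sin(φ) cos(θ), y = ρ sin(φ) sin(θ), z = ρ cos(φ), and dV = ρ^2 sin(φ) dρ dφ dθ.

The integrand becomes 25ρ^2, so

    ∭_E (25x^2 + 25y^2 + 25z^2) dV = ∫_{0}^{2π} ∫_{0}^{π/6} ∫_{0}^{6} (25ρ^2) · ρ^2 sin(φ) dρ dφ dθ.

Inner (ρ): 38880sin(φ).
Middle (φ): 38880 - 19440sqrt(3).
Outer (θ): 38880π (2 - sqrt(3)).

Therefore the triple integral equals 38880π (2 - sqrt(3)).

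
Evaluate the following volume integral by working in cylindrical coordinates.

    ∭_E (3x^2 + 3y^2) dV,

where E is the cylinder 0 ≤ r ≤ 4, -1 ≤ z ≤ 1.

In cylindrical coordinates, x = r cos(θ), y = r sin(θ), z = z, and dV = r dr dθ dz.

The integrand becomes 3r^2, so

    ∭_E (3x^2 + 3y^2) dV = ∫_{0}^{2π} ∫_{0}^{4} ∫_{-1}^{1} (3r^2) · r dz dr dθ.

Inner (z): 6r^3.
Middle (r from 0 to 4): 384.
Outer (θ): 768π.

Therefore the triple integral equals 768π.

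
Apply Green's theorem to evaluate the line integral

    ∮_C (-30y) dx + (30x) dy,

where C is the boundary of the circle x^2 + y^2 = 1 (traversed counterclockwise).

Green's theorem converts the closed line integral into a double integral over the enclosed region D:

    ∮_C P dx + Q dy = ∬_D (∂Q/∂x - ∂P/∂y) dA.

Here P = -30y, Q = 30x, so

    ∂Q/∂x = 30,    ∂P/∂y = -30,
    ∂Q/∂x - ∂P/∂y = 60.

D is the region x^2 + y^2 ≤ 1. Evaluating the double integral:

In polar coordinates (x = r cos θ, y = r sin θ, dA = r dr dθ) the integrand becomes 60, so

    ∬_D (60) dA = ∫_0^{2π} ∫_0^{1} (60) · r dr dθ.

Inner (r from 0 to 1): 30.
Outer (θ from 0 to 2π): 60π.

Therefore ∮_C P dx + Q dy = 60π.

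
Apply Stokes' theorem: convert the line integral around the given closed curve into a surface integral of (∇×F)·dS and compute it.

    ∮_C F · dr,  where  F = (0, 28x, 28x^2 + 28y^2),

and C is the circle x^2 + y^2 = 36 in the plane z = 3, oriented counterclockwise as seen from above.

Let S be the flat disk x^2 + y^2 ≤ 36 in the plane z = 3, with upward unit normal n̂ = ẑ. By Stokes' theorem,

    ∮_C F · dr = ∬_S (∇ × F) · n̂ dS = ∬_D (curl F)_z dA,

where D is the disk x^2 + y^2 ≤ 36.

Compute the curl of F = (0, 28x, 28x^2 + 28y^2):
    (∇ × F)_x = ∂F_z/∂y - ∂F_y/∂z = 56y,
    (∇ × F)_y = ∂F_x/∂z - ∂F_z/∂x = -56x,
    (∇ × F)_z = ∂F_y/∂x - ∂F_x/∂y = 28.

On z = 3, (curl F)_z = 28.

Convert to polar (x = r cos θ, y = r sin θ, dA = r dr dθ); the integrand becomes 28, so

    ∬_D (curl F)_z dA = ∫_0^{2π} ∫_0^{6} (28) · r dr dθ.

Inner (r from 0 to 6): 504.
Outer (θ from 0 to 2π): 1008π.

Therefore ∮_C F · dr = 1008π.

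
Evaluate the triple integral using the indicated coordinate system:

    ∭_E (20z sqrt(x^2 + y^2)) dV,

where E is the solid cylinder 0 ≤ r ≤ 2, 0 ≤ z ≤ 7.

In cylindrical coordinates, x = r cos(θ), y = r sin(θ), z = z, and dV = r dr dθ dz.

The integrand becomes 20r z, so

    ∭_E (20z sqrt(x^2 + y^2)) dV = ∫_{0}^{2π} ∫_{0}^{2} ∫_{0}^{7} (20r z) · r dz dr dθ.

Inner (z): 490r^2.
Middle (r from 0 to 2): 3920/3.
Outer (θ): 7840π/3.

Therefore the triple integral equals 7840π/3.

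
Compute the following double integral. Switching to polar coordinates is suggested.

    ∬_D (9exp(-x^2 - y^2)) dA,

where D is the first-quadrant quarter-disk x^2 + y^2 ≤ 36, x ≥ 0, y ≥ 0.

The region D is 0 ≤ r ≤ 6, 0 ≤ θ ≤ π/2 in polar coordinates, where x = r cos(θ), y = r sin(θ), and dA = r dr dθ.

Under the substitution, the integrand becomes 9exp(-r^2), so

    ∬_D (9exp(-x^2 - y^2)) dA = ∫_{0}^{π/2} ∫_{0}^{6} (9exp(-r^2)) · r dr dθ.

Inner integral (in r): ∫_{0}^{6} (9exp(-r^2)) · r dr = 9/2 - 9exp(-36)/2.

Outer integral (in θ): ∫_{0}^{π/2} (9/2 - 9exp(-36)/2) dθ = -9π (1 - exp(36))exp(-36)/4.

Therefore ∬_D (9exp(-x^2 - y^2)) dA = -9π (1 - exp(36))exp(-36)/4.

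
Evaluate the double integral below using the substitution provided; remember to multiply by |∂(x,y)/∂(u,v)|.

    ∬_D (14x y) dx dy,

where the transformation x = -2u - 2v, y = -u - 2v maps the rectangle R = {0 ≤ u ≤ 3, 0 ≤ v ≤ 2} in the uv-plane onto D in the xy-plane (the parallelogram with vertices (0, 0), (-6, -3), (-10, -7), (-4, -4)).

Compute the Jacobian determinant of (x, y) with respect to (u, v):

    ∂(x,y)/∂(u,v) = | -2  -2 | = (-2)(-2) - (-2)(-1) = 2.
                   | -1  -2 |

Its absolute value is |J| = 2 (the area scaling factor).

Substituting x = -2u - 2v, y = -u - 2v into the integrand,

    14x y → 28u^2 + 84u v + 56v^2,

so the integral becomes

    ∬_R (28u^2 + 84u v + 56v^2) · |J| du dv = ∫_0^3 ∫_0^2 (56u^2 + 168u v + 112v^2) dv du.

Inner (v): 112u^2 + 336u + 896/3.
Outer (u): 3416.

Therefore ∬_D (14x y) dx dy = 3416.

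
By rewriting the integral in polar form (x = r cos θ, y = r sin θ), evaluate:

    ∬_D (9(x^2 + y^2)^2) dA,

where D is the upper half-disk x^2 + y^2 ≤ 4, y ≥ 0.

The region D is 0 ≤ r ≤ 2, 0 ≤ θ ≤ π in polar coordinates, where x = r cos(θ), y = r sin(θ), and dA = r dr dθ.

Under the substitution, the integrand becomes 9r^4, so

    ∬_D (9(x^2 + y^2)^2) dA = ∫_{0}^{π} ∫_{0}^{2} (9r^4) · r dr dθ.

Inner integral (in r): ∫_{0}^{2} (9r^4) · r dr = 96.

Outer integral (in θ): ∫_{0}^{π} (96) dθ = 96π.

Therefore ∬_D (9(x^2 + y^2)^2) dA = 96π.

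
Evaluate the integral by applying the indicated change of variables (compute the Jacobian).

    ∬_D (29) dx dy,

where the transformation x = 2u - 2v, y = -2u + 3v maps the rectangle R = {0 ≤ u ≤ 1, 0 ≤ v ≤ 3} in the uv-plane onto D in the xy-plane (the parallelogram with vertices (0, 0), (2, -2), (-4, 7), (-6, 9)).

Compute the Jacobian determinant of (x, y) with respect to (u, v):

    ∂(x,y)/∂(u,v) = | 2  -2 | = (2)(3) - (-2)(-2) = 2.
                   | -2  3 |

Its absolute value is |J| = 2 (the area scaling factor).

Substituting x = 2u - 2v, y = -2u + 3v into the integrand,

    29 → 29,

so the integral becomes

    ∬_R (29) · |J| du dv = ∫_0^1 ∫_0^3 (58) dv du.

Inner (v): 174.
Outer (u): 174.

Therefore ∬_D (29) dx dy = 174.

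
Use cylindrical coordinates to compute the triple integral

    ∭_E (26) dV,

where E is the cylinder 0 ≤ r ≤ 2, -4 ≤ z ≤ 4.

In cylindrical coordinates, x = r cos(θ), y = r sin(θ), z = z, and dV = r dr dθ dz.

The integrand becomes 26, so

    ∭_E (26) dV = ∫_{0}^{2π} ∫_{0}^{2} ∫_{-4}^{4} (26) · r dz dr dθ.

Inner (z): 208r.
Middle (r from 0 to 2): 416.
Outer (θ): 832π.

Therefore the triple integral equals 832π.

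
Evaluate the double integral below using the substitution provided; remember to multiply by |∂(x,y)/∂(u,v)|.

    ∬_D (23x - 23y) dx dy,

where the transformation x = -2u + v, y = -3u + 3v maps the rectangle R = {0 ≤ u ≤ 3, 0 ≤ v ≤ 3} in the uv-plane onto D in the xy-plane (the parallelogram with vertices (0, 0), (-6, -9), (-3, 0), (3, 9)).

Compute the Jacobian determinant of (x, y) with respect to (u, v):

    ∂(x,y)/∂(u,v) = | -2  1 | = (-2)(3) - (1)(-3) = -3.
                   | -3  3 |

Its absolute value is |J| = 3 (the area scaling factor).

Substituting x = -2u + v, y = -3u + 3v into the integrand,

    23x - 23y → 23u - 46v,

so the integral becomes

    ∬_R (23u - 46v) · |J| du dv = ∫_0^3 ∫_0^3 (69u - 138v) dv du.

Inner (v): 207u - 621.
Outer (u): -1863/2.

Therefore ∬_D (23x - 23y) dx dy = -1863/2.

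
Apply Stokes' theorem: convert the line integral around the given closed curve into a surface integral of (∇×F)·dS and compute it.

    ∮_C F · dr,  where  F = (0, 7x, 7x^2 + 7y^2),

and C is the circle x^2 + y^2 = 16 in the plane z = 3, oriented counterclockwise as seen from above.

Let S be the flat disk x^2 + y^2 ≤ 16 in the plane z = 3, with upward unit normal n̂ = ẑ. By Stokes' theorem,

    ∮_C F · dr = ∬_S (∇ × F) · n̂ dS = ∬_D (curl F)_z dA,

where D is the disk x^2 + y^2 ≤ 16.

Compute the curl of F = (0, 7x, 7x^2 + 7y^2):
    (∇ × F)_x = ∂F_z/∂y - ∂F_y/∂z = 14y,
    (∇ × F)_y = ∂F_x/∂z - ∂F_z/∂x = -14x,
    (∇ × F)_z = ∂F_y/∂x - ∂F_x/∂y = 7.

On z = 3, (curl F)_z = 7.

Convert to polar (x = r cos θ, y = r sin θ, dA = r dr dθ); the integrand becomes 7, so

    ∬_D (curl F)_z dA = ∫_0^{2π} ∫_0^{4} (7) · r dr dθ.

Inner (r from 0 to 4): 56.
Outer (θ from 0 to 2π): 112π.

Therefore ∮_C F · dr = 112π.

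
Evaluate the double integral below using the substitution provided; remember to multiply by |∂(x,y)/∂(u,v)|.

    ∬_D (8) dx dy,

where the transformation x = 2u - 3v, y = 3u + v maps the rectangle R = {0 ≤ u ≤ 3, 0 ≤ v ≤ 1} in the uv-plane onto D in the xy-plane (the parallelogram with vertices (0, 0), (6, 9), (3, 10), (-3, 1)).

Compute the Jacobian determinant of (x, y) with respect to (u, v):

    ∂(x,y)/∂(u,v) = | 2  -3 | = (2)(1) - (-3)(3) = 11.
                   | 3  1 |

Its absolute value is |J| = 11 (the area scaling factor).

Substituting x = 2u - 3v, y = 3u + v into the integrand,

    8 → 8,

so the integral becomes

    ∬_R (8) · |J| du dv = ∫_0^3 ∫_0^1 (88) dv du.

Inner (v): 88.
Outer (u): 264.

Therefore ∬_D (8) dx dy = 264.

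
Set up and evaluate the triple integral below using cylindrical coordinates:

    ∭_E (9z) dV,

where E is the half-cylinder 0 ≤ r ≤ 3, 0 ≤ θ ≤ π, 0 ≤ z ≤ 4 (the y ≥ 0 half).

In cylindrical coordinates, x = r cos(θ), y = r sin(θ), z = z, and dV = r dr dθ dz.

The integrand becomes 9z, so

    ∭_E (9z) dV = ∫_{0}^{π} ∫_{0}^{3} ∫_{0}^{4} (9z) · r dz dr dθ.

Inner (z): 72r.
Middle (r from 0 to 3): 324.
Outer (θ): 324π.

Therefore the triple integral equals 324π.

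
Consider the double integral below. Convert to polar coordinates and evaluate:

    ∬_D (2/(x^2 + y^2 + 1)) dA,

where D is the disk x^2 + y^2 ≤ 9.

The region D is 0 ≤ r ≤ 3, 0 ≤ θ ≤ 2π in polar coordinates, where x = r cos(θ), y = r sin(θ), and dA = r dr dθ.

Under the substitution, the integrand becomes 2/(r^2 + 1), so

    ∬_D (2/(x^2 + y^2 + 1)) dA = ∫_{0}^{2π} ∫_{0}^{3} (2/(r^2 + 1)) · r dr dθ.

Inner integral (in r): ∫_{0}^{3} (2/(r^2 + 1)) · r dr = log(10).

Outer integral (in θ): ∫_{0}^{2π} (log(10)) dθ = 2π log(10).

Therefore ∬_D (2/(x^2 + y^2 + 1)) dA = 2π log(10).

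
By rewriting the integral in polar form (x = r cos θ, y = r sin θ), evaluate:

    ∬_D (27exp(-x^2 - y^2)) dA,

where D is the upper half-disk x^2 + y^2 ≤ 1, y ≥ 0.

The region D is 0 ≤ r ≤ 1, 0 ≤ θ ≤ π in polar coordinates, where x = r cos(θ), y = r sin(θ), and dA = r dr dθ.

Under the substitution, the integrand becomes 27exp(-r^2), so

    ∬_D (27exp(-x^2 - y^2)) dA = ∫_{0}^{π} ∫_{0}^{1} (27exp(-r^2)) · r dr dθ.

Inner integral (in r): ∫_{0}^{1} (27exp(-r^2)) · r dr = 27/2 - 27exp(-1)/2.

Outer integral (in θ): ∫_{0}^{π} (27/2 - 27exp(-1)/2) dθ = -27π (1 - e)exp(-1)/2.

Therefore ∬_D (27exp(-x^2 - y^2)) dA = -27π (1 - e)exp(-1)/2.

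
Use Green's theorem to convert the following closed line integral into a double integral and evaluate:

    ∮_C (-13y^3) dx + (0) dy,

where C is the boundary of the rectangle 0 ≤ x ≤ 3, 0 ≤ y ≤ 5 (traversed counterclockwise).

Green's theorem converts the closed line integral into a double integral over the enclosed region D:

    ∮_C P dx + Q dy = ∬_D (∂Q/∂x - ∂P/∂y) dA.

Here P = -13y^3, Q = 0, so

    ∂Q/∂x = 0,    ∂P/∂y = -39y^2,
    ∂Q/∂x - ∂P/∂y = 39y^2.

D is the region 0 ≤ x ≤ 3, 0 ≤ y ≤ 5. Evaluating the double integral:

    ∬_D (39y^2) dA = ∫_0^{3} ∫_0^{5} (39y^2) dy dx.

Inner (y from 0 to 5): 1625.
Outer (x from 0 to 3): 4875.

Therefore ∮_C P dx + Q dy = 4875.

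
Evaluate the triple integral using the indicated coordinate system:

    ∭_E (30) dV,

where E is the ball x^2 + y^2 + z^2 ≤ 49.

In spherical coordinates, x = ρ sin(φ) cos(θ), y = ρ sin(φ) sin(θ), z = ρ cos(φ), and dV = ρ^2 sin(φ) dρ dφ dθ.

The integrand becomes 30, so

    ∭_E (30) dV = ∫_{0}^{2π} ∫_{0}^{π} ∫_{0}^{7} (30) · ρ^2 sin(φ) dρ dφ dθ.

Inner (ρ): 3430sin(φ).
Middle (φ): 6860.
Outer (θ): 13720π.

Therefore the triple integral equals 13720π.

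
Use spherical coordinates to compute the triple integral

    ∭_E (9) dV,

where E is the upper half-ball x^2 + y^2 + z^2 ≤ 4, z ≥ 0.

In spherical coordinates, x = ρ sin(φ) cos(θ), y = ρ sin(φ) sin(θ), z = ρ cos(φ), and dV = ρ^2 sin(φ) dρ dφ dθ.

The integrand becomes 9, so

    ∭_E (9) dV = ∫_{0}^{2π} ∫_{0}^{π/2} ∫_{0}^{2} (9) · ρ^2 sin(φ) dρ dφ dθ.

Inner (ρ): 24sin(φ).
Middle (φ): 24.
Outer (θ): 48π.

Therefore the triple integral equals 48π.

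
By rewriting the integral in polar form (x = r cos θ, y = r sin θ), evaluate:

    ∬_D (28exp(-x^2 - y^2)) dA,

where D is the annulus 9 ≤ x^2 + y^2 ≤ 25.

The region D is 3 ≤ r ≤ 5, 0 ≤ θ ≤ 2π in polar coordinates, where x = r cos(θ), y = r sin(θ), and dA = r dr dθ.

Under the substitution, the integrand becomes 28exp(-r^2), so

    ∬_D (28exp(-x^2 - y^2)) dA = ∫_{0}^{2π} ∫_{3}^{5} (28exp(-r^2)) · r dr dθ.

Inner integral (in r): ∫_{3}^{5} (28exp(-r^2)) · r dr = -(14 - 14exp(16))exp(-25).

Outer integral (in θ): ∫_{0}^{2π} (-(14 - 14exp(16))exp(-25)) dθ = -28π (1 - exp(16))exp(-25).

Therefore ∬_D (28exp(-x^2 - y^2)) dA = -28π (1 - exp(16))exp(-25).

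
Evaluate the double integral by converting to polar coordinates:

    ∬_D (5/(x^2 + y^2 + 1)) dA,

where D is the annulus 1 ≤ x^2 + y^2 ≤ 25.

The region D is 1 ≤ r ≤ 5, 0 ≤ θ ≤ 2π in polar coordinates, where x = r cos(θ), y = r sin(θ), and dA = r dr dθ.

Under the substitution, the integrand becomes 5/(r^2 + 1), so

    ∬_D (5/(x^2 + y^2 + 1)) dA = ∫_{0}^{2π} ∫_{1}^{5} (5/(r^2 + 1)) · r dr dθ.

Inner integral (in r): ∫_{1}^{5} (5/(r^2 + 1)) · r dr = 5log(13)/2.

Outer integral (in θ): ∫_{0}^{2π} (5log(13)/2) dθ = 5π log(13).

Therefore ∬_D (5/(x^2 + y^2 + 1)) dA = 5π log(13).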